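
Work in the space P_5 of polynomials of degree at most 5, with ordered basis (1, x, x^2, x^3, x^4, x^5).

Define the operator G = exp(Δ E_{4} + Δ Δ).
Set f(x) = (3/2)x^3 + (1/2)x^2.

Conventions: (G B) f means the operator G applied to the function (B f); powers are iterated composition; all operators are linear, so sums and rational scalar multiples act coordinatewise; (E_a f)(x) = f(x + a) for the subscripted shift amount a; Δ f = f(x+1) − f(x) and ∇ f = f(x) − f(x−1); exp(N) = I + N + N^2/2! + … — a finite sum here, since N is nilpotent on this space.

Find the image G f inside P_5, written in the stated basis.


order-1 term: (9/2)x^2 + (101/2)x + 106
order-2 term: (9/2)x + 50
order-3 term: 3/2
the series for exp(Δ E_{4} + Δ Δ) f terminates at order 3
exp(Δ E_{4} + Δ Δ) f = (3/2)x^3 + 5x^2 + 55x + 315/2

the image equals g(x) = (3/2)x^3 + 5x^2 + 55x + 315/2


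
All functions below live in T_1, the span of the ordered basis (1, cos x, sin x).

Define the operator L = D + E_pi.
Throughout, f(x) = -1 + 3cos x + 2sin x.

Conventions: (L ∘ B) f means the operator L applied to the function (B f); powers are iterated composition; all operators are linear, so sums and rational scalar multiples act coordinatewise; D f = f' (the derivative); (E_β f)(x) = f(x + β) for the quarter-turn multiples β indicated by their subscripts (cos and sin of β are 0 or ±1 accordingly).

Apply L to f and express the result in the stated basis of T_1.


the result is g(x) = -1 - cos x - 5sin x

D f = 2cos x - 3sin x
E_pi f = -1 - 3cos x - 2sin x
(D + E_pi) f = -1 - cos x - 5sin x


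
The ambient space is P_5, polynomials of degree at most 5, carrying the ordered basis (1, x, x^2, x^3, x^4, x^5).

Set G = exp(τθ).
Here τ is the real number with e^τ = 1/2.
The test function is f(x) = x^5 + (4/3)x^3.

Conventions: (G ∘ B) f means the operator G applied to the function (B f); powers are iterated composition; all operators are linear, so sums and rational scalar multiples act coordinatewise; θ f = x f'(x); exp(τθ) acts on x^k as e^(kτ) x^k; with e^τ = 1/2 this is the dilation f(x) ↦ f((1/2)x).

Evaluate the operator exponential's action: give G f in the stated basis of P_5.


exp(τθ) x^k = e^(kτ) x^k; with e^τ = 1/2 this sends x^k to (1/2)^k x^k
x^3 ↦ 1/8 x^3
x^5 ↦ 1/32 x^5
applying this coordinatewise to f: exp(τθ) f = (1/32)x^5 + (1/6)x^3

g(x) = (1/32)x^5 + (1/6)x^3


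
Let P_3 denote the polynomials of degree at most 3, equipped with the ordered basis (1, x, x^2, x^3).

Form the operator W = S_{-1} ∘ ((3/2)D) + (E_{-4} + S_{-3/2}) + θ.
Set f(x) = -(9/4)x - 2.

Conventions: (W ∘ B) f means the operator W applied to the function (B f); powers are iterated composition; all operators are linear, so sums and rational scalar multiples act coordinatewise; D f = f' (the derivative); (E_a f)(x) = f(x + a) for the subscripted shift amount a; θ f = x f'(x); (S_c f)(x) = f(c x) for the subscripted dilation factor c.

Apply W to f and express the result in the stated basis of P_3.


D f = -9/4
((3/2)D) f = -27/8
S_{-1} ((3/2)D) f = -27/8
E_{-4} f = -(9/4)x + 7
S_{-3/2} f = (27/8)x - 2
(E_{-4} + S_{-3/2}) f = (9/8)x + 5
θ f = -(9/4)x
(S_{-1} ∘ ((3/2)D) + (E_{-4} + S_{-3/2}) + θ) f = -(9/8)x + 13/8

g(x) = -(9/8)x + 13/8


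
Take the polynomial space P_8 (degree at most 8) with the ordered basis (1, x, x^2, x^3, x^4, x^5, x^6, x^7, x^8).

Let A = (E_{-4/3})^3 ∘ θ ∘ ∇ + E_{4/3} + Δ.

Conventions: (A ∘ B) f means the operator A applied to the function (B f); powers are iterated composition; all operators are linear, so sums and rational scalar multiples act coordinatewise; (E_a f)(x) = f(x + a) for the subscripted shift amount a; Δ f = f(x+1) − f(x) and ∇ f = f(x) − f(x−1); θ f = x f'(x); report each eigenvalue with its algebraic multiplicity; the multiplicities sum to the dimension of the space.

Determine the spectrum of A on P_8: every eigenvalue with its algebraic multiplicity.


λ = 1 (multiplicity 9)

image of 1: 1
image of x: x + 7/3
image of x^2: x^2 + (20/3)x - 47/9
image of x^3: x^3 + 13x^2 - (128/3)x + 3007/27
image of x^4: x^4 + (64/3)x^3 - (418/3)x^2 + (18616/27)x - 78719/81
image of x^5: x^5 + (95/3)x^4 - (2900/9)x^3 + (63010/27)x^2 - (543040/81)x + 1794607/243
image of x^6: x^6 + 44x^5 - (1855/3)x^4 + (158960/27)x^3 - (692485/27)x^2 + (4610300/81)x - 36754271/729
image of x^7: x^7 + (175/3)x^6 - (3164/3)x^5 + (335825/27)x^4 - (5893510/81)x^3 + (19709851/81)x^2 - (316112384/729)x + 706008415/2187
image of x^8: x^8 + (224/3)x^7 - (14924/9)x^6 + (629552/27)x^5 - (13879250/81)x^4 + (186269216/243)x^3 - (1499779484/729)x^2 + (6728287856/2187)x - 12962574335/6561
the matrix is upper triangular; its diagonal is (1, 1, 1, 1, 1, 1, 1, 1, 1)
for a triangular matrix the eigenvalues are the diagonal entries, with algebraic multiplicity their repetition count


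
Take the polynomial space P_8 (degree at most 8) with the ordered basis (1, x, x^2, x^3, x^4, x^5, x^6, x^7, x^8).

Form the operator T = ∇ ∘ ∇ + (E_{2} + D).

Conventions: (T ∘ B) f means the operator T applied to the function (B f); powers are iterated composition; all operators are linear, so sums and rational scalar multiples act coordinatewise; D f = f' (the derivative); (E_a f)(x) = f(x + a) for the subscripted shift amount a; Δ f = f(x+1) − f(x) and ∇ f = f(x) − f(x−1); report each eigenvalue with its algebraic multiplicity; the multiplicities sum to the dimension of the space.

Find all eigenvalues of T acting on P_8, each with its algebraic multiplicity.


λ = 1 (multiplicity 9)

image of 1: 1
image of x: x + 3
image of x^2: x^2 + 6x + 6
image of x^3: x^3 + 9x^2 + 18x + 2
image of x^4: x^4 + 12x^3 + 36x^2 + 8x + 30
image of x^5: x^5 + 15x^4 + 60x^3 + 20x^2 + 150x + 2
image of x^6: x^6 + 18x^5 + 90x^4 + 40x^3 + 450x^2 + 12x + 126
image of x^7: x^7 + 21x^6 + 126x^5 + 70x^4 + 1050x^3 + 42x^2 + 882x + 2
image of x^8: x^8 + 24x^7 + 168x^6 + 112x^5 + 2100x^4 + 112x^3 + 3528x^2 + 16x + 510
the matrix is upper triangular; its diagonal is (1, 1, 1, 1, 1, 1, 1, 1, 1)
for a triangular matrix the eigenvalues are the diagonal entries, with algebraic multiplicity their repetition count


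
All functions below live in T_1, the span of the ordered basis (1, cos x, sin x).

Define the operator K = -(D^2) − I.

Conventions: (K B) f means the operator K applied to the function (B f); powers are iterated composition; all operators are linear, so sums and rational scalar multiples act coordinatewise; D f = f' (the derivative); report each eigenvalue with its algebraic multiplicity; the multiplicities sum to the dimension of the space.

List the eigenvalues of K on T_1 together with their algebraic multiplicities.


λ = -1 (multiplicity 1), λ = 0 (multiplicity 2)

image of 1: -1
image of cos x: 0
image of sin x: 0
the matrix is diagonal; its diagonal is (-1, 0, 0)
for a triangular matrix the eigenvalues are the diagonal entries, with algebraic multiplicity their repetition count


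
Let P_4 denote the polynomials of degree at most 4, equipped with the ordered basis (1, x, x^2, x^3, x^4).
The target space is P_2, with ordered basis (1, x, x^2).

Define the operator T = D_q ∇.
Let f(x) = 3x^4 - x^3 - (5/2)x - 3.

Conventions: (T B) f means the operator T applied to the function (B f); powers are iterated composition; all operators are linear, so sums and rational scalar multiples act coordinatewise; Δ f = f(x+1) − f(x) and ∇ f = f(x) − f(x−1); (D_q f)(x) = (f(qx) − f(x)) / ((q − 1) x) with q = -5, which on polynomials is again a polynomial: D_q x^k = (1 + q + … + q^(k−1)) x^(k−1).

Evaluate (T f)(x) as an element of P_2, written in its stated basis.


∇ f = 12x^3 - 21x^2 + 15x - 13/2
D_q ∇ f = 252x^2 + 84x + 15

the result is g(x) = 252x^2 + 84x + 15


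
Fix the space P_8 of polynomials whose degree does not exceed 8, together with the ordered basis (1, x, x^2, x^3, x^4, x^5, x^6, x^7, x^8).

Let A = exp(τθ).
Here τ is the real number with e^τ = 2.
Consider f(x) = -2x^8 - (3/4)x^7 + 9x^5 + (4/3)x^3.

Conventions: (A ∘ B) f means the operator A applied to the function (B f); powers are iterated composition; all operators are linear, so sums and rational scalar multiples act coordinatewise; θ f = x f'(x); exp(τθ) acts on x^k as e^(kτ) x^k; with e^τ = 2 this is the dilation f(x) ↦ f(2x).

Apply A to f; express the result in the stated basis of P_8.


the image equals g(x) = -512x^8 - 96x^7 + 288x^5 + (32/3)x^3

exp(τθ) x^k = e^(kτ) x^k; with e^τ = 2 this sends x^k to 2^k x^k
x^3 ↦ 8 x^3
x^5 ↦ 32 x^5
x^7 ↦ 128 x^7
x^8 ↦ 256 x^8
applying this coordinatewise to f: exp(τθ) f = -512x^8 - 96x^7 + 288x^5 + (32/3)x^3


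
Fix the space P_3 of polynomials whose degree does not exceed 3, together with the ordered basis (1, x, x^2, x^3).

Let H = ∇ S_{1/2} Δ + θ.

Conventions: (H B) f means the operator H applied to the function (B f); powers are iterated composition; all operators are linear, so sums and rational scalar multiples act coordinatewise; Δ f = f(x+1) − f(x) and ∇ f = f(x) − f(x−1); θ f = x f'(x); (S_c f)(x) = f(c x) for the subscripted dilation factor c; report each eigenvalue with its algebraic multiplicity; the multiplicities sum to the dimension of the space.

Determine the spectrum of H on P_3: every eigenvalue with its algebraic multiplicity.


λ = 0 (multiplicity 1), λ = 1 (multiplicity 1), λ = 2 (multiplicity 1), λ = 3 (multiplicity 1)

image of 1: 0
image of x: x
image of x^2: 2x^2 + 1
image of x^3: 3x^3 + (3/2)x + 3/4
the matrix is upper triangular; its diagonal is (0, 1, 2, 3)
for a triangular matrix the eigenvalues are the diagonal entries, with algebraic multiplicity their repetition count


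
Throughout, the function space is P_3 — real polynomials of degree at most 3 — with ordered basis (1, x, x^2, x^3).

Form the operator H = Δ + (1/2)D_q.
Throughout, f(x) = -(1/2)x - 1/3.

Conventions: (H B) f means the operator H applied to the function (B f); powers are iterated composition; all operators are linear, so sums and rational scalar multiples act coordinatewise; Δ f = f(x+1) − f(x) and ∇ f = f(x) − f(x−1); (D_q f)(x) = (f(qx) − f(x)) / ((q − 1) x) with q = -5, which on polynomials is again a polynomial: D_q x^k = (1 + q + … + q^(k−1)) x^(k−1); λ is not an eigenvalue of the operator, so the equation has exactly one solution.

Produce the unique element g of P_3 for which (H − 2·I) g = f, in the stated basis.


the result is g(x) = (1/4)x + 17/48

write g with unknown coordinates in the stated basis and equate coefficients in (H − 2·I) g = f
solving from the highest basis element down gives g = (1/4)x + 17/48
check: H g = 3/8
so H g − 2·g = -(1/2)x - 1/3 = f ✓


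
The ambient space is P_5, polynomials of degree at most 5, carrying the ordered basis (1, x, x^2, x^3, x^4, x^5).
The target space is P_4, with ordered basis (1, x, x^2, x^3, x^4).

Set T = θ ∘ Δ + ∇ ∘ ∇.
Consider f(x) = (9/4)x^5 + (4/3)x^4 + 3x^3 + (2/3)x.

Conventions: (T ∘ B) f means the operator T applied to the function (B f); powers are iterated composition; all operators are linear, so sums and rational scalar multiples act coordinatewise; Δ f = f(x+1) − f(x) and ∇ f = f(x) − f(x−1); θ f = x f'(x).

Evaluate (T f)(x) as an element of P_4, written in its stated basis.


the image equals g(x) = 45x^4 + (257/2)x^3 - 40x^2 + (2029/12)x - 401/6

Δ f = (45/4)x^4 + (167/6)x^3 + (79/2)x^2 + (307/12)x + 29/4
θ Δ f = 45x^4 + (167/2)x^3 + 79x^2 + (307/12)x
∇ f = (45/4)x^4 - (103/6)x^3 + (47/2)x^2 - (179/12)x + 55/12
∇ ∇ f = 45x^3 - 119x^2 + (287/2)x - 401/6
(θ ∘ Δ + ∇ ∘ ∇) f = 45x^4 + (257/2)x^3 - 40x^2 + (2029/12)x - 401/6


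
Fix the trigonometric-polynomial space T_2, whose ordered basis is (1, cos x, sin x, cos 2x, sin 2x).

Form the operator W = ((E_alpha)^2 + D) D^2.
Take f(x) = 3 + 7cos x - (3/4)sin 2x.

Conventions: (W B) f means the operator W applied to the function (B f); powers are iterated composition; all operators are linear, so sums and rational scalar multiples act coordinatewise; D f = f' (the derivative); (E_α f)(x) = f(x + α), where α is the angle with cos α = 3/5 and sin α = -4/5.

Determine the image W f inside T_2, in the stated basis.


D f = -7sin x - (3/2)cos 2x
D D f = -7cos x + 3sin 2x
E_alpha D^2 f = -(21/5)cos x - (28/5)sin x - (72/25)cos 2x - (21/25)sin 2x
E_alpha E_alpha D^2 f = (49/25)cos x - (168/25)sin x + (1008/625)cos 2x - (1581/625)sin 2x
D D^2 f = 7sin x + 6cos 2x
((E_alpha)^2 + D) D^2 f = (49/25)cos x + (7/25)sin x + (4758/625)cos 2x - (1581/625)sin 2x

g(x) = (49/25)cos x + (7/25)sin x + (4758/625)cos 2x - (1581/625)sin 2x


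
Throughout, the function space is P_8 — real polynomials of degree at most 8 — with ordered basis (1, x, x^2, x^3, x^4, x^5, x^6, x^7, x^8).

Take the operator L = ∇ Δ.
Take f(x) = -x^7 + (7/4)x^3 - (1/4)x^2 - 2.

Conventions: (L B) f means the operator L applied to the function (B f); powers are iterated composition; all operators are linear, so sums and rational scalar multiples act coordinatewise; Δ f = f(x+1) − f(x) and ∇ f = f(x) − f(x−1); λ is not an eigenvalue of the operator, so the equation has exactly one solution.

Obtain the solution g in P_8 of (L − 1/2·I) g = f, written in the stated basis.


write g with unknown coordinates in the stated basis and equate coefficients in (L − 1/2·I) g = f
solving from the highest basis element down gives g = 2x^7 + 168x^5 + (13993/2)x^3 + (1/2)x^2 + 87374x + 6
check: L g = 84x^5 + 3500x^3 + 43687x + 1
so L g − 1/2·g = -x^7 + (7/4)x^3 - (1/4)x^2 - 2 = f ✓

the image equals g(x) = 2x^7 + 168x^5 + (13993/2)x^3 + (1/2)x^2 + 87374x + 6


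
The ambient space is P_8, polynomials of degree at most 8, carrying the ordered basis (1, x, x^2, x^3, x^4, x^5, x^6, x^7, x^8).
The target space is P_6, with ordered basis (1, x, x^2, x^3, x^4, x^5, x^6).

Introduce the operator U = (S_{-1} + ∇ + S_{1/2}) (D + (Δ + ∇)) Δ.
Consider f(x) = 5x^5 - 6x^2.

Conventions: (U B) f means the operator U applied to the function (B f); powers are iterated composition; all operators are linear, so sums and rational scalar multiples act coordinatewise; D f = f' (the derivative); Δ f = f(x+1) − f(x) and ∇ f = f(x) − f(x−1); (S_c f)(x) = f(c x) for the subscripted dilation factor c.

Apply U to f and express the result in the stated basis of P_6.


Δ f = 25x^4 + 50x^3 + 50x^2 + 13x - 1
D Δ f = 100x^3 + 150x^2 + 100x + 13
Δ Δ f = 100x^3 + 300x^2 + 350x + 138
∇ Δ f = 100x^3 + 50x - 12
(Δ + ∇) Δ f = 200x^3 + 300x^2 + 400x + 126
(D + (Δ + ∇)) Δ f = 300x^3 + 450x^2 + 500x + 139
S_{-1} (D + (Δ + ∇)) Δ f = -300x^3 + 450x^2 - 500x + 139
∇ (D + (Δ + ∇)) Δ f = 900x^2 + 350
S_{1/2} (D + (Δ + ∇)) Δ f = (75/2)x^3 + (225/2)x^2 + 250x + 139
(S_{-1} + ∇ + S_{1/2}) (D + (Δ + ∇)) Δ f = -(525/2)x^3 + (2925/2)x^2 - 250x + 628

the result is g(x) = -(525/2)x^3 + (2925/2)x^2 - 250x + 628


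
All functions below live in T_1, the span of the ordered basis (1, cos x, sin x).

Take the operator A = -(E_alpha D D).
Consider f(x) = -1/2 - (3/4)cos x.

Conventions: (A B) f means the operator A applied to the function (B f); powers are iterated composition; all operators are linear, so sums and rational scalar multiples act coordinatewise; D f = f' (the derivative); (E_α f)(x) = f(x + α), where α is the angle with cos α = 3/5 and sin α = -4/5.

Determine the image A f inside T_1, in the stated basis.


D f = (3/4)sin x
D D f = (3/4)cos x
E_alpha D D f = (9/20)cos x + (3/5)sin x
(-(E_alpha D D)) f = -(9/20)cos x - (3/5)sin x

g(x) = -(9/20)cos x - (3/5)sin x


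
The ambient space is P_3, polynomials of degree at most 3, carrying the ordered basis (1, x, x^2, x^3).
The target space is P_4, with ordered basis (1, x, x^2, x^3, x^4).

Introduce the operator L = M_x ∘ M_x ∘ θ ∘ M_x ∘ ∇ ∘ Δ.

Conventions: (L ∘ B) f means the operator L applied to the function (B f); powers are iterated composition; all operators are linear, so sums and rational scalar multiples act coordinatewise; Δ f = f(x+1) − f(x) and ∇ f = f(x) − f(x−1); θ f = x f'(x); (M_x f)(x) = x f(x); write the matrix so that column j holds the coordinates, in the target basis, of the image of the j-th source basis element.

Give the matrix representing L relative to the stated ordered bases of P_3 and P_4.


the matrix is [[0, 0, 0, 0]; [0, 0, 0, 0]; [0, 0, 0, 0]; [0, 0, 2, 0]; [0, 0, 0, 12]] (rows listed top to bottom)

image of 1: 0
image of x: 0
image of x^2: 2x^3
image of x^3: 12x^4
each image's coordinates form column j of the matrix


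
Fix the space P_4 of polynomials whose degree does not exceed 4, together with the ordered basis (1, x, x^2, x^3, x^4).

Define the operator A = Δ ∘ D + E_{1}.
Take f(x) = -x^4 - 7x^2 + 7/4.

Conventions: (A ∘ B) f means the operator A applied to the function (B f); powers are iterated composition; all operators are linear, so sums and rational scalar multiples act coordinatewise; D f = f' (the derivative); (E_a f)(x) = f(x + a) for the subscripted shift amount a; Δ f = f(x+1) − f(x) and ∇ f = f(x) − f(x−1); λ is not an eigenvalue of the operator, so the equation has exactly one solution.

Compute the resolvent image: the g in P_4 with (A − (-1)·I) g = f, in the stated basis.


write g with unknown coordinates in the stated basis and equate coefficients in (A − (-1)·I) g = f
solving from the highest basis element down gives g = -(1/2)x^4 + x^3 - (1/2)x^2 + 7/8
check: A g = -(1/2)x^4 - x^3 - (13/2)x^2 + 7/8
so A g − (-1)·g = -x^4 - 7x^2 + 7/4 = f ✓

the image equals g(x) = -(1/2)x^4 + x^3 - (1/2)x^2 + 7/8


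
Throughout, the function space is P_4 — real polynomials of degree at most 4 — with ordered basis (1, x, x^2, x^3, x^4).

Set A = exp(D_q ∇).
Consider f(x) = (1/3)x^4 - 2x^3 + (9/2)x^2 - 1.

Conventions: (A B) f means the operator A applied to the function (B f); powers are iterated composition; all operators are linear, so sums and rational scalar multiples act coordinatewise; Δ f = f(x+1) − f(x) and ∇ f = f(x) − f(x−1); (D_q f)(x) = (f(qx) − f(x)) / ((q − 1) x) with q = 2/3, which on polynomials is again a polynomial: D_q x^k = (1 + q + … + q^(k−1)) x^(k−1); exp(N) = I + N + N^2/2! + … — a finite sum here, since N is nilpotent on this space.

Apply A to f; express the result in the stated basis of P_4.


order-1 term: (76/27)x^2 - (40/3)x + 49/3
order-2 term: 76/27
the series for exp(D_q ∇) f terminates at order 2
exp(D_q ∇) f = (1/3)x^4 - 2x^3 + (395/54)x^2 - (40/3)x + 490/27

the result is g(x) = (1/3)x^4 - 2x^3 + (395/54)x^2 - (40/3)x + 490/27


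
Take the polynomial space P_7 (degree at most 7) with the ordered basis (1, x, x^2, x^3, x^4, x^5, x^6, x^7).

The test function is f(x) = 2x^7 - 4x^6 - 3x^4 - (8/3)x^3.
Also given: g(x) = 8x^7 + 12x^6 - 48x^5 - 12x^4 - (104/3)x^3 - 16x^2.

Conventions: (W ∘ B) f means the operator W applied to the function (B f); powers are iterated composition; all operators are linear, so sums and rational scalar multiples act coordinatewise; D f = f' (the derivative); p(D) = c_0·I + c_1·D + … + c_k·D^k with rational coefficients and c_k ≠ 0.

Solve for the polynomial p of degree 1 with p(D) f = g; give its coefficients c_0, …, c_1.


p(D) = 4·I + 2·D, i.e. c_0 = 4, c_1 = 2

D^0 f = 2x^7 - 4x^6 - 3x^4 - (8/3)x^3
D^1 f = 14x^6 - 24x^5 - 12x^3 - 8x^2
matching coefficients of g against c_0 f + c_1 Df + … from the top degree down determines the c_i
solution: c_0 = 4, c_1 = 2


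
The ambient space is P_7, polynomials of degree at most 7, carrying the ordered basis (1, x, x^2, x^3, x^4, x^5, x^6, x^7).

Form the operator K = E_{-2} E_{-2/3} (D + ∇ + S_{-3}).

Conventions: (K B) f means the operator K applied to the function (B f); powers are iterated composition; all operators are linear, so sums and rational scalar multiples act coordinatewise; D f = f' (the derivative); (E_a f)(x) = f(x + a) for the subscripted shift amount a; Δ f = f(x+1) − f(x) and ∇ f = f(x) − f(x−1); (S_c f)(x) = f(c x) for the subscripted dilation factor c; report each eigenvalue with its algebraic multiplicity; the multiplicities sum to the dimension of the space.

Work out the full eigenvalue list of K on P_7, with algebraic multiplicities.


λ = -2187 (multiplicity 1), λ = -243 (multiplicity 1), λ = -27 (multiplicity 1), λ = -3 (multiplicity 1), λ = 1 (multiplicity 1), λ = 9 (multiplicity 1), λ = 81 (multiplicity 1), λ = 729 (multiplicity 1)

image of 1: 1
image of x: -3x + 10
image of x^2: 9x^2 - 44x + 157/3
image of x^3: -27x^3 + 222x^2 - 611x + 1691/3
image of x^4: 81x^4 - 856x^3 + 3386x^2 - (17812/3)x + 105029/27
image of x^5: -243x^5 + 3250x^4 - (52190/3)x^3 + (139790/3)x^2 - (1686695/27)x + 2717449/81
image of x^6: 729x^6 - 11652x^5 + 77585x^4 - (826340/3)x^3 + (4948825/9)x^2 - (15798766/27)x + 21000415/81
image of x^7: -2187x^7 + 40838x^6 - 326837x^5 + (4359985/3)x^4 - (104704145/27)x^3 + (167657791/27)x^2 - (447539687/81)x + 1536455489/729
the matrix is upper triangular; its diagonal is (1, -3, 9, -27, 81, -243, 729, -2187)
for a triangular matrix the eigenvalues are the diagonal entries, with algebraic multiplicity their repetition count


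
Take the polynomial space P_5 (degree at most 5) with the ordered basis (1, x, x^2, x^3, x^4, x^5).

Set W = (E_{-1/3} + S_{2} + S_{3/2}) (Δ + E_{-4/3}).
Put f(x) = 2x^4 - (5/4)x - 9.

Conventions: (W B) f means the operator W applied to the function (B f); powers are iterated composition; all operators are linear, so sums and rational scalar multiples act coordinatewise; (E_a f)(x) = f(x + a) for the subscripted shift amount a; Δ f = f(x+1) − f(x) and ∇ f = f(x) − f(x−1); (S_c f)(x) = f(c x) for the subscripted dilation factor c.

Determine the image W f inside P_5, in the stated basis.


Δ f = 8x^3 + 12x^2 + 8x + 3/4
E_{-4/3} f = 2x^4 - (32/3)x^3 + (64/3)x^2 - (2183/108)x - 82/81
(Δ + E_{-4/3}) f = 2x^4 - (8/3)x^3 + (100/3)x^2 - (1319/108)x - 85/324
E_{-1/3} (Δ + E_{-4/3}) f = 2x^4 - (16/3)x^3 + (112/3)x^2 - (3847/108)x + 1237/162
S_{2} (Δ + E_{-4/3}) f = 32x^4 - (64/3)x^3 + (400/3)x^2 - (1319/54)x - 85/324
S_{3/2} (Δ + E_{-4/3}) f = (81/8)x^4 - 9x^3 + 75x^2 - (1319/72)x - 85/324
(E_{-1/3} + S_{2} + S_{3/2}) (Δ + E_{-4/3}) f = (353/8)x^4 - (107/3)x^3 + (737/3)x^2 - (16927/216)x + 64/9

g(x) = (353/8)x^4 - (107/3)x^3 + (737/3)x^2 - (16927/216)x + 64/9


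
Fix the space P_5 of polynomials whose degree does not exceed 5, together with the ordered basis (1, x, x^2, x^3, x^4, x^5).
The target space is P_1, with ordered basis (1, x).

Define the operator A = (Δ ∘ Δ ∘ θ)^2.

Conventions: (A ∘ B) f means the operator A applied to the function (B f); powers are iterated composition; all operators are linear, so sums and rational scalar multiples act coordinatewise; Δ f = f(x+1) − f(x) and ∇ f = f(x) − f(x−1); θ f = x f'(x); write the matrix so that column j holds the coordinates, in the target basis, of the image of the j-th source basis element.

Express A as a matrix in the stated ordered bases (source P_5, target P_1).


image of 1: 0
image of x: 0
image of x^2: 0
image of x^3: 0
image of x^4: 192
image of x^5: 1800x + 3000
each image's coordinates form column j of the matrix

the matrix is [[0, 0, 0, 0, 192, 3000]; [0, 0, 0, 0, 0, 1800]] (rows listed top to bottom)


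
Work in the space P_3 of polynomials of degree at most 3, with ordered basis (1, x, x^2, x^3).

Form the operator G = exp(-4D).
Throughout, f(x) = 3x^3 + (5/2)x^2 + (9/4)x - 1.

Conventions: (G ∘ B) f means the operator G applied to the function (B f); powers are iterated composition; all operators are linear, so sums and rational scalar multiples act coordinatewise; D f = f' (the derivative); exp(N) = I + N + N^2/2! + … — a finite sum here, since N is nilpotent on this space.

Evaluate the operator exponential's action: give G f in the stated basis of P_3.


the image equals g(x) = 3x^3 - (67/2)x^2 + (505/4)x - 162

order-1 term: -36x^2 - 20x - 9
order-2 term: 144x + 40
order-3 term: -192
the series for exp(-4D) f terminates at order 3
exp(-4D) f = 3x^3 - (67/2)x^2 + (505/4)x - 162


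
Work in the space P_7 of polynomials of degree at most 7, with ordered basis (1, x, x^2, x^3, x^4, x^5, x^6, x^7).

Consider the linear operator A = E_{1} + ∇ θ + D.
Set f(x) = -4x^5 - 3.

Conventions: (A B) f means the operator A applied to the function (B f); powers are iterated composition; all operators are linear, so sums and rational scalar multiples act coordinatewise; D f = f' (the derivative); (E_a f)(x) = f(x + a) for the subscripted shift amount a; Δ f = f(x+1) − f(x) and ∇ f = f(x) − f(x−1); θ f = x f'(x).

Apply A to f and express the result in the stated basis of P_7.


the image equals g(x) = -4x^5 - 140x^4 + 160x^3 - 240x^2 + 80x - 27

E_{1} f = -4x^5 - 20x^4 - 40x^3 - 40x^2 - 20x - 7
θ f = -20x^5
∇ θ f = -100x^4 + 200x^3 - 200x^2 + 100x - 20
D f = -20x^4
(E_{1} + ∇ θ + D) f = -4x^5 - 140x^4 + 160x^3 - 240x^2 + 80x - 27


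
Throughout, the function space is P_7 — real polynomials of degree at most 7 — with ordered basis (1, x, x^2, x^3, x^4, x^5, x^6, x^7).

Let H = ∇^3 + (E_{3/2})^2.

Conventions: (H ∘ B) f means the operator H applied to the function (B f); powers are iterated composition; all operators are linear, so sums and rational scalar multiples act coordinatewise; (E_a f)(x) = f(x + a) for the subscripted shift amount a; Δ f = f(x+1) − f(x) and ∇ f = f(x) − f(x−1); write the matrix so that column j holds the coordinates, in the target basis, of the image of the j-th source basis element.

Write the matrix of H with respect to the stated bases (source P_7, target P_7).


the matrix is [[1, 3, 9, 33, 45, 393, 189, 3993]; [0, 1, 6, 27, 132, 225, 2358, 1323]; [0, 0, 1, 9, 54, 330, 675, 8253]; [0, 0, 0, 1, 12, 90, 660, 1575]; [0, 0, 0, 0, 1, 15, 135, 1155]; [0, 0, 0, 0, 0, 1, 18, 189]; [0, 0, 0, 0, 0, 0, 1, 21]; [0, 0, 0, 0, 0, 0, 0, 1]] (rows listed top to bottom)

image of 1: 1
image of x: x + 3
image of x^2: x^2 + 6x + 9
image of x^3: x^3 + 9x^2 + 27x + 33
image of x^4: x^4 + 12x^3 + 54x^2 + 132x + 45
image of x^5: x^5 + 15x^4 + 90x^3 + 330x^2 + 225x + 393
image of x^6: x^6 + 18x^5 + 135x^4 + 660x^3 + 675x^2 + 2358x + 189
image of x^7: x^7 + 21x^6 + 189x^5 + 1155x^4 + 1575x^3 + 8253x^2 + 1323x + 3993
each image's coordinates form column j of the matrix


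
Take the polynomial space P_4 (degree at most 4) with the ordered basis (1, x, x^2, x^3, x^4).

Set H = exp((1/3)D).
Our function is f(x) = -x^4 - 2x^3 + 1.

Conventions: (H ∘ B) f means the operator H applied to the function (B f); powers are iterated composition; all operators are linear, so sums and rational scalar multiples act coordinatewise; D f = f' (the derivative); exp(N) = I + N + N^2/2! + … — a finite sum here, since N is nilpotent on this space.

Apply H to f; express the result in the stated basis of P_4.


g(x) = -x^4 - (10/3)x^3 - (8/3)x^2 - (22/27)x + 74/81

order-1 term: -(4/3)x^3 - 2x^2
order-2 term: -(2/3)x^2 - (2/3)x
order-3 term: -(4/27)x - 2/27
order-4 term: -1/81
the series for exp((1/3)D) f terminates at order 4
exp((1/3)D) f = -x^4 - (10/3)x^3 - (8/3)x^2 - (22/27)x + 74/81


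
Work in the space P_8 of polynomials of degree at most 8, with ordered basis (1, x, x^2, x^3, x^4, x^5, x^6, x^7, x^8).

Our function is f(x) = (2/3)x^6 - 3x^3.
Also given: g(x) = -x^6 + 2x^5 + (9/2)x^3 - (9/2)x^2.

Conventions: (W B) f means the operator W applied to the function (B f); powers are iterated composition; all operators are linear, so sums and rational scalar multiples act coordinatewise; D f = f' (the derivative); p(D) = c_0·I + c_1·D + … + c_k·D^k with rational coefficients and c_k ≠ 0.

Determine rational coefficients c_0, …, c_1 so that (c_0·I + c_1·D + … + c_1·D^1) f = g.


D^0 f = (2/3)x^6 - 3x^3
D^1 f = 4x^5 - 9x^2
matching coefficients of g against c_0 f + c_1 Df + … from the top degree down determines the c_i
solution: c_0 = -3/2, c_1 = 1/2

c_0 = -3/2, c_1 = 1/2


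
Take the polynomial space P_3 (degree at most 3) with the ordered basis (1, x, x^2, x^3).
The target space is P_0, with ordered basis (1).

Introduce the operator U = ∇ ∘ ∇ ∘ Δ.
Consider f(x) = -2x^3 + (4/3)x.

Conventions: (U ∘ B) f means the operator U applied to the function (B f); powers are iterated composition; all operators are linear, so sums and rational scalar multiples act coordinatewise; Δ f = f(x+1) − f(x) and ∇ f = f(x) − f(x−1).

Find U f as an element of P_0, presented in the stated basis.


g(x) = -12

Δ f = -6x^2 - 6x - 2/3
∇ Δ f = -12x
∇ ∇ Δ f = -12


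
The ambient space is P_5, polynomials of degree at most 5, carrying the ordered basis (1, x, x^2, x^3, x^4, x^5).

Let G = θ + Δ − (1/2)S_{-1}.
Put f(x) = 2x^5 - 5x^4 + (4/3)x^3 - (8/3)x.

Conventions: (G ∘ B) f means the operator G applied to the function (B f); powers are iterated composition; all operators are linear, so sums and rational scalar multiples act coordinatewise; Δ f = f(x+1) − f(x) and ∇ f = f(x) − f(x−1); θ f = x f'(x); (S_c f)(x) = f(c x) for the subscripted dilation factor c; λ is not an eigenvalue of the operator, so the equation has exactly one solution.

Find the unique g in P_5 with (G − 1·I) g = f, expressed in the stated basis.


the image equals g(x) = (4/9)x^5 - (26/9)x^4 + (152/45)x^3 + (248/45)x^2 - (1304/45)x - 676/45

write g with unknown coordinates in the stated basis and equate coefficients in (G − 1·I) g = f
solving from the highest basis element down gives g = (4/9)x^5 - (26/9)x^4 + (152/45)x^3 + (248/45)x^2 - (1304/45)x - 676/45
check: G g = (22/9)x^5 - (71/9)x^4 + (212/45)x^3 + (248/45)x^2 - (1424/45)x - 676/45
so G g − 1·g = 2x^5 - 5x^4 + (4/3)x^3 - (8/3)x = f ✓


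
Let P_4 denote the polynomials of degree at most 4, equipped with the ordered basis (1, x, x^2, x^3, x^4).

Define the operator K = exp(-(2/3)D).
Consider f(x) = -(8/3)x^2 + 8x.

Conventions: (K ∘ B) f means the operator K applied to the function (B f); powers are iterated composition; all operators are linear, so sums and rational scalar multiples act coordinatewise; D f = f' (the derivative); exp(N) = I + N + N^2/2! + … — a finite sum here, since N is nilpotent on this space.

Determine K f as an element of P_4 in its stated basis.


the image equals g(x) = -(8/3)x^2 + (104/9)x - 176/27

order-1 term: (32/9)x - 16/3
order-2 term: -32/27
the series for exp(-(2/3)D) f terminates at order 2
exp(-(2/3)D) f = -(8/3)x^2 + (104/9)x - 176/27


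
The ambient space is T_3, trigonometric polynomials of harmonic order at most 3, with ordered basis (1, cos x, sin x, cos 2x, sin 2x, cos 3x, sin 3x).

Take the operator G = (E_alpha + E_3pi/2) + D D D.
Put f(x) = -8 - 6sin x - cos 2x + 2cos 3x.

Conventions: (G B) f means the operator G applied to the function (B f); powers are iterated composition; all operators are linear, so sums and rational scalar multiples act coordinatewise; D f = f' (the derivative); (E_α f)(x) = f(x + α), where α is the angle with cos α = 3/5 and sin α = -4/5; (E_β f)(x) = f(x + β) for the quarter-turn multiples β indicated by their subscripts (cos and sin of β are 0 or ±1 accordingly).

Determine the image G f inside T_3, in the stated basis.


E_alpha f = -8 + (24/5)cos x - (18/5)sin x + (7/25)cos 2x - (24/25)sin 2x - (234/125)cos 3x + (88/125)sin 3x
E_3pi/2 f = -8 + 6cos x + cos 2x - 2sin 3x
(E_alpha + E_3pi/2) f = -16 + (54/5)cos x - (18/5)sin x + (32/25)cos 2x - (24/25)sin 2x - (234/125)cos 3x - (162/125)sin 3x
D f = -6cos x + 2sin 2x - 6sin 3x
D D f = 6sin x + 4cos 2x - 18cos 3x
D D D f = 6cos x - 8sin 2x + 54sin 3x
((E_alpha + E_3pi/2) + D D D) f = -16 + (84/5)cos x - (18/5)sin x + (32/25)cos 2x - (224/25)sin 2x - (234/125)cos 3x + (6588/125)sin 3x

the result is g(x) = -16 + (84/5)cos x - (18/5)sin x + (32/25)cos 2x - (224/25)sin 2x - (234/125)cos 3x + (6588/125)sin 3x


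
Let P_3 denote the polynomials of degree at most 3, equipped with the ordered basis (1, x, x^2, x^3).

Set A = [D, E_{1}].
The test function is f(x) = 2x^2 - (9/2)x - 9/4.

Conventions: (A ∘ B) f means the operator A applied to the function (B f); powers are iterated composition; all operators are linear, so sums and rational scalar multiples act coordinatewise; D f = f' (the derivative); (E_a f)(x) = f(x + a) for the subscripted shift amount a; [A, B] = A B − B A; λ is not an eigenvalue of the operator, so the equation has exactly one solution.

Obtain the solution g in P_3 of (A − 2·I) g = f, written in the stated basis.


the result is g(x) = -x^2 + (9/4)x + 9/8

write g with unknown coordinates in the stated basis and equate coefficients in (A − 2·I) g = f
solving from the highest basis element down gives g = -x^2 + (9/4)x + 9/8
check: A g = 0
so A g − 2·g = 2x^2 - (9/2)x - 9/4 = f ✓


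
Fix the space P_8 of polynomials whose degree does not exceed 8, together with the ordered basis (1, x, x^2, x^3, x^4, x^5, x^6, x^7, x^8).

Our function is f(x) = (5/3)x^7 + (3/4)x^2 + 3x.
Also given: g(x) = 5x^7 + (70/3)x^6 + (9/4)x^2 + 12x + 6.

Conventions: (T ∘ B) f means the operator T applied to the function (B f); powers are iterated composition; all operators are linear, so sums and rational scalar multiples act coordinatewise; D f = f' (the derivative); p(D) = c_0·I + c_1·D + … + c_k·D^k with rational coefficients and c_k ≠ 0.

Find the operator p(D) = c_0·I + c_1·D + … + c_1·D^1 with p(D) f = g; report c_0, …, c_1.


c_0 = 3, c_1 = 2

D^0 f = (5/3)x^7 + (3/4)x^2 + 3x
D^1 f = (35/3)x^6 + (3/2)x + 3
matching coefficients of g against c_0 f + c_1 Df + … from the top degree down determines the c_i
solution: c_0 = 3, c_1 = 2


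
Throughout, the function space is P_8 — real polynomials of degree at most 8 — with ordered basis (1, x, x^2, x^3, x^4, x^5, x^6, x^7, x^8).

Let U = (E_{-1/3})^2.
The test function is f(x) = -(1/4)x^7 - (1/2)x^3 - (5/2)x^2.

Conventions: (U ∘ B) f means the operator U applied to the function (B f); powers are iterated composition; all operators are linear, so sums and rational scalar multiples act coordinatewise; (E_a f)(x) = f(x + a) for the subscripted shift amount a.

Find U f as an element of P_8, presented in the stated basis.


g(x) = -(1/4)x^7 + (7/6)x^6 - (7/3)x^5 + (70/27)x^4 - (361/162)x^3 - (131/162)x^2 + (1832/729)x - 2074/2187

E_{-1/3} f = -(1/4)x^7 + (7/12)x^6 - (7/12)x^5 + (35/108)x^4 - (197/324)x^3 - (641/324)x^2 + (4367/2916)x - 2267/8748
E_{-1/3} E_{-1/3} f = -(1/4)x^7 + (7/6)x^6 - (7/3)x^5 + (70/27)x^4 - (361/162)x^3 - (131/162)x^2 + (1832/729)x - 2074/2187


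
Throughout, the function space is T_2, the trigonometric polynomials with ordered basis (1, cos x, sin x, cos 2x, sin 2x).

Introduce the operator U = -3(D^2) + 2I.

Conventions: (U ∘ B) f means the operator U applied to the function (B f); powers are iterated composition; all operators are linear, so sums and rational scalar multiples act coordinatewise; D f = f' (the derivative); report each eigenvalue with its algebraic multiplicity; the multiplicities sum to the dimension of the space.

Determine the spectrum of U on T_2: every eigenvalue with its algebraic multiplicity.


image of 1: 2
image of cos x: 5cos x
image of sin x: 5sin x
image of cos 2x: 14cos 2x
image of sin 2x: 14sin 2x
the matrix is diagonal; its diagonal is (2, 5, 5, 14, 14)
for a triangular matrix the eigenvalues are the diagonal entries, with algebraic multiplicity their repetition count

λ = 2 (multiplicity 1), λ = 5 (multiplicity 2), λ = 14 (multiplicity 2)


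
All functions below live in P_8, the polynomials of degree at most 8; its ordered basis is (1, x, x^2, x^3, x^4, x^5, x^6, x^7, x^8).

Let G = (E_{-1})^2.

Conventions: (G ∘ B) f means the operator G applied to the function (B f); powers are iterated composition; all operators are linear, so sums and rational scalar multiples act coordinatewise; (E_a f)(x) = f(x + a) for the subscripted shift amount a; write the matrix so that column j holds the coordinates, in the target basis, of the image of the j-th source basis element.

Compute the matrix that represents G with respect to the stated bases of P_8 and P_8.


the matrix is [[1, -2, 4, -8, 16, -32, 64, -128, 256]; [0, 1, -4, 12, -32, 80, -192, 448, -1024]; [0, 0, 1, -6, 24, -80, 240, -672, 1792]; [0, 0, 0, 1, -8, 40, -160, 560, -1792]; [0, 0, 0, 0, 1, -10, 60, -280, 1120]; [0, 0, 0, 0, 0, 1, -12, 84, -448]; [0, 0, 0, 0, 0, 0, 1, -14, 112]; [0, 0, 0, 0, 0, 0, 0, 1, -16]; [0, 0, 0, 0, 0, 0, 0, 0, 1]] (rows listed top to bottom)

image of 1: 1
image of x: x - 2
image of x^2: x^2 - 4x + 4
image of x^3: x^3 - 6x^2 + 12x - 8
image of x^4: x^4 - 8x^3 + 24x^2 - 32x + 16
image of x^5: x^5 - 10x^4 + 40x^3 - 80x^2 + 80x - 32
image of x^6: x^6 - 12x^5 + 60x^4 - 160x^3 + 240x^2 - 192x + 64
image of x^7: x^7 - 14x^6 + 84x^5 - 280x^4 + 560x^3 - 672x^2 + 448x - 128
image of x^8: x^8 - 16x^7 + 112x^6 - 448x^5 + 1120x^4 - 1792x^3 + 1792x^2 - 1024x + 256
each image's coordinates form column j of the matrix


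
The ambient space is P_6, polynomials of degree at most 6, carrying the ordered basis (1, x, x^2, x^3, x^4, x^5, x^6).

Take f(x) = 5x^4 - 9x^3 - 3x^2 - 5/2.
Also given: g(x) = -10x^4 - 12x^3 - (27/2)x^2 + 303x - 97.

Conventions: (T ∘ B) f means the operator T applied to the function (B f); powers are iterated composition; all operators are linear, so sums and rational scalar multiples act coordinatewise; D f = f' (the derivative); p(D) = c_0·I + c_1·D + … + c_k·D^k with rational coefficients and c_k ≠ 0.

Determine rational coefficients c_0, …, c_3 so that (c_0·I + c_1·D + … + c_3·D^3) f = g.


D^0 f = 5x^4 - 9x^3 - 3x^2 - 5/2
D^1 f = 20x^3 - 27x^2 - 6x
D^2 f = 60x^2 - 54x - 6
D^3 f = 120x - 54
matching coefficients of g against c_0 f + c_1 Df + … from the top degree down determines the c_i
solution: c_0 = -2, c_1 = -3/2, c_2 = -1, c_3 = 2

p(D) = -2·I − (3/2)·D − D^2 + 2·D^3, i.e. c_0 = -2, c_1 = -3/2, c_2 = -1, c_3 = 2


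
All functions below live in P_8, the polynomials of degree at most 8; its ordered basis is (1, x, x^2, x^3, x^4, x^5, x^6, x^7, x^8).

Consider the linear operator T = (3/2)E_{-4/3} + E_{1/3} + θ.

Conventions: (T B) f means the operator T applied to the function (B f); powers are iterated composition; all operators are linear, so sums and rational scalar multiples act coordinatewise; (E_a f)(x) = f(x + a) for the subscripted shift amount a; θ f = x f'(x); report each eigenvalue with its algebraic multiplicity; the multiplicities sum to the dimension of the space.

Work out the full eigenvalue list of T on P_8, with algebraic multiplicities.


image of 1: 5/2
image of x: (7/2)x - 5/3
image of x^2: (9/2)x^2 - (10/3)x + 25/9
image of x^3: (11/2)x^3 - 5x^2 + (25/3)x - 95/27
image of x^4: (13/2)x^4 - (20/3)x^3 + (50/3)x^2 - (380/27)x + 385/81
image of x^5: (15/2)x^5 - (25/3)x^4 + (250/9)x^3 - (950/27)x^2 + (1925/81)x - 1535/243
image of x^6: (17/2)x^6 - 10x^5 + (125/3)x^4 - (1900/27)x^3 + (1925/27)x^2 - (3070/81)x + 6145/729
image of x^7: (19/2)x^7 - (35/3)x^6 + (175/3)x^5 - (3325/27)x^4 + (13475/81)x^3 - (10745/81)x^2 + (43015/729)x - 24575/2187
image of x^8: (21/2)x^8 - (40/3)x^7 + (700/9)x^6 - (5320/27)x^5 + (26950/81)x^4 - (85960/243)x^3 + (172060/729)x^2 - (196600/2187)x + 98305/6561
the matrix is upper triangular; its diagonal is (5/2, 7/2, 9/2, 11/2, 13/2, 15/2, 17/2, 19/2, 21/2)
for a triangular matrix the eigenvalues are the diagonal entries, with algebraic multiplicity their repetition count

λ = 5/2 (multiplicity 1), λ = 7/2 (multiplicity 1), λ = 9/2 (multiplicity 1), λ = 11/2 (multiplicity 1), λ = 13/2 (multiplicity 1), λ = 15/2 (multiplicity 1), λ = 17/2 (multiplicity 1), λ = 19/2 (multiplicity 1), λ = 21/2 (multiplicity 1)


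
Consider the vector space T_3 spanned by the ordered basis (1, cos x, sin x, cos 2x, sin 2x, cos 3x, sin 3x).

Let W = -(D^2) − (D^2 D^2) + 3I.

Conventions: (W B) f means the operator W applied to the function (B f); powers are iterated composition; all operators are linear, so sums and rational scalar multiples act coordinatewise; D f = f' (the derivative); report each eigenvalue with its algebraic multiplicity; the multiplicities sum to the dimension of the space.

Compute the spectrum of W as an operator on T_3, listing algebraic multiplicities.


image of 1: 3
image of cos x: 3cos x
image of sin x: 3sin x
image of cos 2x: -9cos 2x
image of sin 2x: -9sin 2x
image of cos 3x: -69cos 3x
image of sin 3x: -69sin 3x
the matrix is diagonal; its diagonal is (3, 3, 3, -9, -9, -69, -69)
for a triangular matrix the eigenvalues are the diagonal entries, with algebraic multiplicity their repetition count

λ = -69 (multiplicity 2), λ = -9 (multiplicity 2), λ = 3 (multiplicity 3)
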